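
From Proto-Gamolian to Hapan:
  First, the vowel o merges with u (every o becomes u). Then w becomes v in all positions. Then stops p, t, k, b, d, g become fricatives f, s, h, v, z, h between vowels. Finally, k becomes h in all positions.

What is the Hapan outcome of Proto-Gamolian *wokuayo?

Hapan: start from *wokuayo.
  rule 1 (vowel merger): wokuayo → wukuayu
  rule 2 (unconditioned shift): wukuayu → vukuayu
  rule 3 (intervocalic lenition): vukuayu → vuhuayu
  rule 4: no change — vuhuayu
  ⇒ Hapan vuhuayu

vuhuayu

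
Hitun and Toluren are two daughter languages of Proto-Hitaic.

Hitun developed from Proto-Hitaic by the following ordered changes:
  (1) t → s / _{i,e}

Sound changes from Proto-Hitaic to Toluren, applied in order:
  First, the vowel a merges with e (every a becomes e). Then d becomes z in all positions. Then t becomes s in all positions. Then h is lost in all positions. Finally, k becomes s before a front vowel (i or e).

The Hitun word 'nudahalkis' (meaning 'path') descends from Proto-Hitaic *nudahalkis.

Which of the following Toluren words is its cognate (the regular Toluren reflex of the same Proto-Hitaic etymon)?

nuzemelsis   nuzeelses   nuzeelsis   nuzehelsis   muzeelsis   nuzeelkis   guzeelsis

nuzeelsis

Toluren: *nudahalkis > nudehelkis > nuzehelkis > nuzeelkis > nuzeelsis  (by vowel merger, unconditioned shift, h-loss, palatalisation)
Among the options, 'nuzeelsis' alone shows every Toluren change applied in order.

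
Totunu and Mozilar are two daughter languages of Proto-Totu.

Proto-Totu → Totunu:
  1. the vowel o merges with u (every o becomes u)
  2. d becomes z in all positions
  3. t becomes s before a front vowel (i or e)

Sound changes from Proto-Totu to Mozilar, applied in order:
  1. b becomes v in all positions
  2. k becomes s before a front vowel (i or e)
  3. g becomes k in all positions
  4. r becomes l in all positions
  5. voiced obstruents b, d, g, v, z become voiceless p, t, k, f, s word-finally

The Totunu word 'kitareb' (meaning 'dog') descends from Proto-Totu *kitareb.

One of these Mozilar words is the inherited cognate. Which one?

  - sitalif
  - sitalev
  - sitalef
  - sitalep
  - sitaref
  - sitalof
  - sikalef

sitalef

Mozilar: start from *kitareb.
  rule 1 (unconditioned shift): kitareb → kitarev
  rule 2 (palatalisation): kitarev → sitarev
  rule 3: no change — sitarev
  rule 4 (unconditioned shift): sitarev → sitalev
  rule 5 (final devoicing): sitalev → sitalef
  ⇒ Mozilar sitalef
The other candidates each miss or misapply at least one Mozilar change.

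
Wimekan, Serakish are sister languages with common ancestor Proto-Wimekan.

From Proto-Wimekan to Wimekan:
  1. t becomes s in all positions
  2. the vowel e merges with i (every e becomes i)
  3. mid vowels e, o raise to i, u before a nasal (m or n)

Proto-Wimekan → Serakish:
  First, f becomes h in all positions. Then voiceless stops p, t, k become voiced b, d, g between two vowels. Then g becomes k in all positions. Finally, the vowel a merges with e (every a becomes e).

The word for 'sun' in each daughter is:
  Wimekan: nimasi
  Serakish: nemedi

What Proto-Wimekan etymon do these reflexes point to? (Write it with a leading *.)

Position 5: Wimekan has s, Serakish has d. Taking the neighbouring segments as reconstructed: Wimekan s could go back to *t or *s; Serakish d could go back to *t or *d — the one source consistent with every daughter is *t.
Position 2: Wimekan has i, Serakish has e. Taking the neighbouring segments as reconstructed: Wimekan i could go back to *e or *i; Serakish e could go back to *a or *e — the one source consistent with every daughter is *e.
Position 4: Wimekan has a, Serakish has e. Wimekan preserves a here (none of its changes turn any other segment into a), so the proto-segment is *a.
Verify the candidate proto-form against each daughter:
Wimekan: *nemati
  nemati → nemasi   [unconditioned shift]
  nemasi → nimasi   [vowel merger]
  nimasi (rule 3 does not apply)
  giving Wimekan nimasi.
Serakish: *nemati
  nemati (rule 1 does not apply)
  nemati → nemadi   [intervocalic voicing]
  nemadi (rule 3 does not apply)
  nemadi → nemedi   [vowel merger]
  giving Serakish nemedi.
Only *nemati yields all of Wimekan nimasi, Serakish nemedi.

*nemati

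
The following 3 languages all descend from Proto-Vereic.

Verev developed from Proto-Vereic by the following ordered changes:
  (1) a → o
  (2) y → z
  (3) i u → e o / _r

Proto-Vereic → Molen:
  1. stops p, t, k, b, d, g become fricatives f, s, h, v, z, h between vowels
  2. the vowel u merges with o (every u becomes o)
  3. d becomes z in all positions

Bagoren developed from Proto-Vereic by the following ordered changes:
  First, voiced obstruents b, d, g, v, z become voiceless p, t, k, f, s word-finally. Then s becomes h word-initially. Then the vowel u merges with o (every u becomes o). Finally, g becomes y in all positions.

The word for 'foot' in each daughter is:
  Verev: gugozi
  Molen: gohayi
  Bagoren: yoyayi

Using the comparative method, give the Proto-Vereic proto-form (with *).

Position 4: Verev has o, Molen has a, Bagoren has a. Molen preserves a here (none of its changes turn any other segment into a), so the proto-segment is *a.
Position 2: Verev has u, Molen has o, Bagoren has o. Verev preserves u here (none of its changes turn any other segment into u), so the proto-segment is *u.
Position 1: Verev has g, Molen has g, Bagoren has y. Verev preserves g here (none of its changes turn any other segment into g), so the proto-segment is *g.
This points to *gugayi. Verify forward in each daughter:
Verev: start from *gugayi.
  rule 1 (vowel merger): gugayi → gugoyi
  rule 2 (unconditioned shift): gugoyi → gugozi
  rule 3: no change — gugozi
  ⇒ Verev gugozi
Molen: *gugayi > guhayi > gohayi  (by intervocalic lenition, vowel merger)
Bagoren: *gugayi > gogayi > yoyayi  (by vowel merger, unconditioned shift)
No other proto-form is consistent with every reflex, so the reconstruction is *gugayi.

*gugayi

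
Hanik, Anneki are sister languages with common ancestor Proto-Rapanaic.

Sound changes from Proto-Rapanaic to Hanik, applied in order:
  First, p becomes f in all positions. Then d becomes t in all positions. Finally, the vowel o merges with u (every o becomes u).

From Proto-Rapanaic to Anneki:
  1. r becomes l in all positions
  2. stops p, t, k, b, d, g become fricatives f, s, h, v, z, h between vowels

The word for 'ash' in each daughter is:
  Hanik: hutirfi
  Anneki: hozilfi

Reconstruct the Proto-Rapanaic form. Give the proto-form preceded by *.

Position 3: Hanik has t, Anneki has z. Taking the neighbouring segments as reconstructed: Hanik t could go back to *t or *d; Anneki z could go back to *d or *z — the one source consistent with every daughter is *d.
Position 5: Hanik has r, Anneki has l. Hanik preserves r here (none of its changes turn any other segment into r), so the proto-segment is *r.
Verify the candidate proto-form against each daughter:
Hanik: *hodirfi > hotirfi > hutirfi  (by unconditioned shift, vowel merger)
Anneki: start from *hodirfi.
  rule 1 (unconditioned shift): hodirfi → hodilfi
  rule 2 (intervocalic lenition): hodilfi → hozilfi
  ⇒ Anneki hozilfi
No other proto-form is consistent with every reflex, so the reconstruction is *hodirfi.

*hodirfi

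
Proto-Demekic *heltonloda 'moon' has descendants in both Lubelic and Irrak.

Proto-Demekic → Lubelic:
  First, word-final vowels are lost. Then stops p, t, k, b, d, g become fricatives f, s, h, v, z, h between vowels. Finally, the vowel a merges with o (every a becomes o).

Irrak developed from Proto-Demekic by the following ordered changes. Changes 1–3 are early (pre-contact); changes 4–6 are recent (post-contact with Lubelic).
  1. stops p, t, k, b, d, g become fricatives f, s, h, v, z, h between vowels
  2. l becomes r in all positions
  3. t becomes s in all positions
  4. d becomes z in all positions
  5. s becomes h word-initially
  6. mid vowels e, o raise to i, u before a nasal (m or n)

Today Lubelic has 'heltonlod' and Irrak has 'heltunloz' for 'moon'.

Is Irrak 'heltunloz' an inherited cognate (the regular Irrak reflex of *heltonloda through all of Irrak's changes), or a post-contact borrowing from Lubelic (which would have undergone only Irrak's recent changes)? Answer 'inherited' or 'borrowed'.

borrowed

If inherited, *heltonloda would pass through all of Irrak's changes:
Irrak: start from *heltonloda.
  rule 1 (intervocalic lenition): heltonloda → heltonloza
  rule 2 (unconditioned shift): heltonloza → hertonroza
  rule 3 (unconditioned shift): hertonroza → hersonroza
  rule 4: no change — hersonroza
  rule 5: no change — hersonroza
  rule 6 (pre-nasal raising): hersonroza → hersunroza
  ⇒ Irrak hersunroza
If borrowed from Lubelic 'heltonlod' after the early changes, it would undergo only the recent ones:
  rule 4 (unconditioned shift): heltonlod → heltonloz
  rule 5 (debuccalisation): no change (heltonloz)
  rule 6 (pre-nasal raising): heltonloz → heltunloz
  ⇒ as a loan: heltunloz
Irrak 'heltunloz' matches the loan outcome 'heltunloz', not the inherited 'hersunroza' — it skipped the early Irrak changes, so it was borrowed from Lubelic.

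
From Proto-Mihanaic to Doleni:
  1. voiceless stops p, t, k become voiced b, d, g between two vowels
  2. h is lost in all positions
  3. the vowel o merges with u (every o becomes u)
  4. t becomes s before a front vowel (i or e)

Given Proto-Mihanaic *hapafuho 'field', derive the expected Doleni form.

Doleni: *hapafuho > habafuho > abafuo > abafuu  (by intervocalic voicing, h-loss, vowel merger)

abafuu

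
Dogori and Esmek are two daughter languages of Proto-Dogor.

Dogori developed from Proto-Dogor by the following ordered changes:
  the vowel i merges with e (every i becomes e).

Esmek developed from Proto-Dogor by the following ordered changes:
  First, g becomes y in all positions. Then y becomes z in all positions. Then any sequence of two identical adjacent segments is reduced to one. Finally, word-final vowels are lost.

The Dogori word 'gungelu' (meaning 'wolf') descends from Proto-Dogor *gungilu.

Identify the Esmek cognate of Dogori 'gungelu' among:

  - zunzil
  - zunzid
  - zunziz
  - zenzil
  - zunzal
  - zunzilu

zunzil

Esmek: start from *gungilu.
  rule 1 (unconditioned shift): gungilu → yunyilu
  rule 2 (unconditioned shift): yunyilu → zunzilu
  rule 3: no change — zunzilu
  rule 4 (apocope): zunzilu → zunzil
  ⇒ Esmek zunzil
Only 'zunzil' matches the regular Esmek development of *gungilu.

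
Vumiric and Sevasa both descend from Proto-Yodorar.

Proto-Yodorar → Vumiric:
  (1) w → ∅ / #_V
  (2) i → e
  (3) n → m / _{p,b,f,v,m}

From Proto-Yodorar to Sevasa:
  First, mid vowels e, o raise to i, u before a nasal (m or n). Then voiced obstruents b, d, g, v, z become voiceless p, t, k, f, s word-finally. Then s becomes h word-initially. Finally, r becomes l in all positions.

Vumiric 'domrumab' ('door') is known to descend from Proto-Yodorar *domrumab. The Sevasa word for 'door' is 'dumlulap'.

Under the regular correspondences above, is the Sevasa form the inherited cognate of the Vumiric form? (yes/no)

Derive the expected Sevasa reflex of *domrumab:
Sevasa: start from *domrumab.
  rule 1 (pre-nasal raising): domrumab → dumrumab
  rule 2 (final devoicing): dumrumab → dumrumap
  rule 3: no change — dumrumap
  rule 4 (unconditioned shift): dumrumap → dumlumap
  ⇒ Sevasa dumlumap
The regular Sevasa reflex would be 'dumlumap', but the attested form is 'dumlulap'. The correspondence is irregular, so they are not cognates (the Sevasa form has a different source).

no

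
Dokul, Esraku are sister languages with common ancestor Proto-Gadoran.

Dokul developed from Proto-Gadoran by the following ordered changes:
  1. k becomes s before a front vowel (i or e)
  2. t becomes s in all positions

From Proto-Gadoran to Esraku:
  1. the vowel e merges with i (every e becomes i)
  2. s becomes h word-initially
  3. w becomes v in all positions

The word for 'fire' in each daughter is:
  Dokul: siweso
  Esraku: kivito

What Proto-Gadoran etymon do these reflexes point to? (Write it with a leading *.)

*kiweto

Position 3: Dokul has w, Esraku has v. Dokul preserves w here (none of its changes turn any other segment into w), so the proto-segment is *w.
Position 1: Dokul has s, Esraku has k. Esraku preserves k here (none of its changes turn any other segment into k), so the proto-segment is *k.
Position 5: Dokul has s, Esraku has t. Esraku preserves t here (none of its changes turn any other segment into t), so the proto-segment is *t.
Continuing position by position gives *kiweto; check it forward:
Dokul: *kiweto > siweto > siweso  (by palatalisation, unconditioned shift)
Esraku: *kiweto > kiwito > kivito  (by vowel merger, unconditioned shift)
No other proto-form is consistent with every reflex, so the reconstruction is *kiweto.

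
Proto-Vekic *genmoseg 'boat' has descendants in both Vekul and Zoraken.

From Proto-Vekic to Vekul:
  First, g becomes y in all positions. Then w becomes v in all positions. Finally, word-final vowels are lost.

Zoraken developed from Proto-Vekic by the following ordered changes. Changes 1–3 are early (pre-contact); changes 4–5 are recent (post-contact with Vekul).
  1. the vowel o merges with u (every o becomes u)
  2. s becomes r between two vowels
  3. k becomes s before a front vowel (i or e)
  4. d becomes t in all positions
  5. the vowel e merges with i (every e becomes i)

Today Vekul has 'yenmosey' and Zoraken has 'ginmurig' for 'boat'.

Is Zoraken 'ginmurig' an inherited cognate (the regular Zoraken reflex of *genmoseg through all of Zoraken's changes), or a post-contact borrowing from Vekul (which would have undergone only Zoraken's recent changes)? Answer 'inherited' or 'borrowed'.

If inherited, *genmoseg would pass through all of Zoraken's changes:
Zoraken: *genmoseg > genmuseg > genmureg > ginmurig  (by vowel merger, rhotacism, vowel merger)
If borrowed from Vekul 'yenmosey' after the early changes, it would undergo only the recent ones:
  rule 4 (unconditioned shift): no change (yenmosey)
  rule 5 (vowel merger): yenmosey → yinmosiy
  ⇒ as a loan: yinmosiy
Zoraken 'ginmurig' matches the inherited outcome exactly, so it is an inherited cognate, not a loan.

inherited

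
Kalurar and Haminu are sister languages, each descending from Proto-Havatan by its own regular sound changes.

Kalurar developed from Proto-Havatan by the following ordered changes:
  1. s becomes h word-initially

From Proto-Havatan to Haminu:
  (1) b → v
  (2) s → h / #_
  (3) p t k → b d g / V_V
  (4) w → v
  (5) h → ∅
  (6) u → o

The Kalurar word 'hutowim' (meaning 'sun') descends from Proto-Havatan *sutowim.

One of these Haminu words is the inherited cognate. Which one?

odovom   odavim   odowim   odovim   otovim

odovim

Haminu: *sutowim > hutowim > hudowim > hudovim > udovim > odovim  (by debuccalisation, intervocalic voicing, unconditioned shift, h-loss, vowel merger)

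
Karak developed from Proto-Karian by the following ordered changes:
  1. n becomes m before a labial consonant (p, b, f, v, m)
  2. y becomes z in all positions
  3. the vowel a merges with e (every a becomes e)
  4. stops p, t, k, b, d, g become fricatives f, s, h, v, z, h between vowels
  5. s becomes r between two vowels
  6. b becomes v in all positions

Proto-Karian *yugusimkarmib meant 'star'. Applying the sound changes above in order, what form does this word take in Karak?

Karak: *yugusimkarmib > zugusimkarmib > zugusimkermib > zuhusimkermib > zuhurimkermib > zuhurimkermiv  (by unconditioned shift, vowel merger, intervocalic lenition, rhotacism, unconditioned shift)

zuhurimkermiv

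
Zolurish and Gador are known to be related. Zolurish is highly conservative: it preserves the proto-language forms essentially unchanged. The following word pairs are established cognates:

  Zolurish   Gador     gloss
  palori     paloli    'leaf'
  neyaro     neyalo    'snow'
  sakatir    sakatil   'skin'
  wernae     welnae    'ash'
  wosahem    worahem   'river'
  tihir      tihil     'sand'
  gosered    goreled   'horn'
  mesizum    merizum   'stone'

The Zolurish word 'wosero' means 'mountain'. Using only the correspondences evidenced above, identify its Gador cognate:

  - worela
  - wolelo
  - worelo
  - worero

gosered ~ goreled — Zolurish s corresponds to Gador r between vowels (before a front vowel).
neyaro ~ neyalo — Zolurish r corresponds to Gador l between vowels (before a back vowel).
Applying these to Zolurish 'wosero':
  wosero → worero   (s→r between vowels (before a front vowel))
  worero → worelo   (r→l between vowels (before a back vowel))
So the Gador cognate is 'worelo'.

worelo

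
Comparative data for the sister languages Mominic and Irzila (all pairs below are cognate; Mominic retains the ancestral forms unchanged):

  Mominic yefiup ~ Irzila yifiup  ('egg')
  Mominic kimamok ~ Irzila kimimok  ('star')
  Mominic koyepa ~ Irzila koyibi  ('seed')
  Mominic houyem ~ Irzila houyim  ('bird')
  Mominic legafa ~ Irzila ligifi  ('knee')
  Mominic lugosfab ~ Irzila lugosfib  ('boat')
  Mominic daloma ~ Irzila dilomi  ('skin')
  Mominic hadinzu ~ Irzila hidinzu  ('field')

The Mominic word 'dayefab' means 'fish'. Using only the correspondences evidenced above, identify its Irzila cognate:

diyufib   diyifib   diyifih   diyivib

diyifib

daloma ~ dilomi, hadinzu ~ hidinzu — Mominic a corresponds to Irzila i after a consonant, before a consonant other than r, m, n, p, b, f, v.
yefiup ~ yifiup — Mominic e corresponds to Irzila i after a consonant, before a labial obstruent.
lugosfab ~ lugosfib — Mominic a corresponds to Irzila i after a consonant, before a labial obstruent.
Applying these to Mominic 'dayefab':
  dayefab → diyefab   (a→i after a consonant, before a consonant other than r, m, n, p, b, f, v)
  diyefab → diyifab   (e→i after a consonant, before a labial obstruent)
  diyifab → diyifib   (a→i after a consonant, before a labial obstruent)
So the Irzila cognate is 'diyifib'.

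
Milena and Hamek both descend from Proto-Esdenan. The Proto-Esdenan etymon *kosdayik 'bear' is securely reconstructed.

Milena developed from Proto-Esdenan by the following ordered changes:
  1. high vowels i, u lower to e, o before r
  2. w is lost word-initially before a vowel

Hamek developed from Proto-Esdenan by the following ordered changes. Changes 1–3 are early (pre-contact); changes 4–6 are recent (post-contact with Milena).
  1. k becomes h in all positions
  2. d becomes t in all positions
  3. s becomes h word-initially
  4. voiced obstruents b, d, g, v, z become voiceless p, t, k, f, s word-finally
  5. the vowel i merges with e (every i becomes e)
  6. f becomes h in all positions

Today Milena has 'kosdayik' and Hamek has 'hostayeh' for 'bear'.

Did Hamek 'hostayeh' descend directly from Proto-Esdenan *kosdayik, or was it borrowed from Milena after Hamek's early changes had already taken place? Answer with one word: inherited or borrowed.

If inherited, *kosdayik would pass through all of Hamek's changes:
Hamek: *kosdayik > hosdayih > hostayih > hostayeh  (by unconditioned shift, unconditioned shift, vowel merger)
If borrowed from Milena 'kosdayik' after the early changes, it would undergo only the recent ones:
  rule 4 (final devoicing): no change (kosdayik)
  rule 5 (vowel merger): kosdayik → kosdayek
  rule 6 (unconditioned shift): no change (kosdayek)
  ⇒ as a loan: kosdayek
Hamek 'hostayeh' matches the inherited outcome exactly, so it is an inherited cognate, not a loan.

inherited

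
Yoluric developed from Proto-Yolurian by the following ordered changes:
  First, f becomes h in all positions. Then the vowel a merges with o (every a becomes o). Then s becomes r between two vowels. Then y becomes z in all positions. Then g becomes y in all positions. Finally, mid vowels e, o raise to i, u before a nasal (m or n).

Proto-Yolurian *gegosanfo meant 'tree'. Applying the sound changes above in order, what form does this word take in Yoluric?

Yoluric: *gegosanfo
  gegosanfo → gegosanho   [unconditioned shift]
  gegosanho → gegosonho   [vowel merger]
  gegosonho → gegoronho   [rhotacism]
  gegoronho (rule 4 does not apply)
  gegoronho → yeyoronho   [unconditioned shift]
  yeyoronho → yeyorunho   [pre-nasal raising]
  giving Yoluric yeyorunho.

yeyorunho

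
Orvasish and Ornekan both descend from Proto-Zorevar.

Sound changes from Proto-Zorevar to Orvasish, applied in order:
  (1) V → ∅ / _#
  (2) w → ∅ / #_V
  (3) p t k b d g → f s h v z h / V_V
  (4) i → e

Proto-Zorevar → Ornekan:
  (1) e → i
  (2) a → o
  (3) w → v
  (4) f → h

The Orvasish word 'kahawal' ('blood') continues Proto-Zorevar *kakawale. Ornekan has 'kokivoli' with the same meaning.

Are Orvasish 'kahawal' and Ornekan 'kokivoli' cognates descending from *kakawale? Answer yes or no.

no

Derive the expected Ornekan reflex of *kakawale:
Ornekan: *kakawale > kakawali > kokowoli > kokovoli  (by vowel merger, vowel merger, unconditioned shift)
The regular Ornekan reflex would be 'kokovoli', but the attested form is 'kokivoli'. The correspondence is irregular, so they are not cognates (the Ornekan form has a different source).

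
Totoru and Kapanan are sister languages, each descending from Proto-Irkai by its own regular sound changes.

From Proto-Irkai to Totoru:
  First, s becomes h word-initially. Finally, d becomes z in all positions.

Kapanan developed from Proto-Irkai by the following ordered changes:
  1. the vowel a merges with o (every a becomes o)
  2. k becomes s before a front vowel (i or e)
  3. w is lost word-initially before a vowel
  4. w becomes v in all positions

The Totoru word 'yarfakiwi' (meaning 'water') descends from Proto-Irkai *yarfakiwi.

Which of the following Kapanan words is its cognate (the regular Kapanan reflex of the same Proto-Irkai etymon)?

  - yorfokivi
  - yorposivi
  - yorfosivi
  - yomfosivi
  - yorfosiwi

yorfosivi

Kapanan: *yarfakiwi > yorfokiwi > yorfosiwi > yorfosivi  (by vowel merger, palatalisation, unconditioned shift)
The other candidates each miss or misapply at least one Kapanan change.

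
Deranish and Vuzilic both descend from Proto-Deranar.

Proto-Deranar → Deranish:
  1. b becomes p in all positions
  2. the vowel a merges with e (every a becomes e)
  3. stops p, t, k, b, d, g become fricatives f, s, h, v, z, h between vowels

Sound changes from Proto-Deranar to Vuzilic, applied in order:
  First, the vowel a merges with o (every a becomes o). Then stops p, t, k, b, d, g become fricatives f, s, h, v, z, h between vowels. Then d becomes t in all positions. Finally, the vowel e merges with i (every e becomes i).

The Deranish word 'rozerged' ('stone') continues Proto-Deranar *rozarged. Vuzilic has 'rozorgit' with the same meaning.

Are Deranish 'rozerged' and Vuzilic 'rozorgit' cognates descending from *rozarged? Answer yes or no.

Derive the expected Vuzilic reflex of *rozarged:
Vuzilic: start from *rozarged.
  rule 1 (vowel merger): rozarged → rozorged
  rule 2: no change — rozorged
  rule 3 (unconditioned shift): rozorged → rozorget
  rule 4 (vowel merger): rozorget → rozorgit
  ⇒ Vuzilic rozorgit
Vuzilic 'rozorgit' matches the regular reflex exactly, so the pair is cognate.

yes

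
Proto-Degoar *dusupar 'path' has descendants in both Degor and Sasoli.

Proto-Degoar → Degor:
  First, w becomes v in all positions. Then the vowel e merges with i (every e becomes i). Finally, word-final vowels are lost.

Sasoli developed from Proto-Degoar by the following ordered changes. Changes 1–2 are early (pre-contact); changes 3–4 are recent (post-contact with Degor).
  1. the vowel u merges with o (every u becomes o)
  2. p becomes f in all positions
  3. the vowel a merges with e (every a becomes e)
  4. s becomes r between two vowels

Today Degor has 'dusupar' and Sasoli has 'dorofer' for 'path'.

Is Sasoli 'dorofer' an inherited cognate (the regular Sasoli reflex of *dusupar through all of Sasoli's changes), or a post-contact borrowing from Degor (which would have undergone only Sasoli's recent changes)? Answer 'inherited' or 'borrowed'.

inherited

If inherited, *dusupar would pass through all of Sasoli's changes:
Sasoli: *dusupar > dosopar > dosofar > dosofer > dorofer  (by vowel merger, unconditioned shift, vowel merger, rhotacism)
If borrowed from Degor 'dusupar' after the early changes, it would undergo only the recent ones:
  rule 3 (vowel merger): dusupar → dusuper
  rule 4 (rhotacism): dusuper → duruper
  ⇒ as a loan: duruper
Sasoli 'dorofer' matches the inherited outcome exactly, so it is an inherited cognate, not a loan.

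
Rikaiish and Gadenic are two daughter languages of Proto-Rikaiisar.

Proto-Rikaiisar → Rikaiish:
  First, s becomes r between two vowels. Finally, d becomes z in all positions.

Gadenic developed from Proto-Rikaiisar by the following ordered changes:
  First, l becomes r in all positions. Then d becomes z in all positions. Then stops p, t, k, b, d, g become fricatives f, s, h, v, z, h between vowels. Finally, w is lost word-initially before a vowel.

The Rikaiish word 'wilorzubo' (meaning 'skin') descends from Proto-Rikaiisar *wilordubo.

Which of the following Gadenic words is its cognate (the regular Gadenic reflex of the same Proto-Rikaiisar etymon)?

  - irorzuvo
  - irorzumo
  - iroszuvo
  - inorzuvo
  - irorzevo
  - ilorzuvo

irorzuvo

Gadenic: *wilordubo > wirordubo > wirorzubo > wirorzuvo > irorzuvo  (by unconditioned shift, unconditioned shift, intervocalic lenition, glide loss)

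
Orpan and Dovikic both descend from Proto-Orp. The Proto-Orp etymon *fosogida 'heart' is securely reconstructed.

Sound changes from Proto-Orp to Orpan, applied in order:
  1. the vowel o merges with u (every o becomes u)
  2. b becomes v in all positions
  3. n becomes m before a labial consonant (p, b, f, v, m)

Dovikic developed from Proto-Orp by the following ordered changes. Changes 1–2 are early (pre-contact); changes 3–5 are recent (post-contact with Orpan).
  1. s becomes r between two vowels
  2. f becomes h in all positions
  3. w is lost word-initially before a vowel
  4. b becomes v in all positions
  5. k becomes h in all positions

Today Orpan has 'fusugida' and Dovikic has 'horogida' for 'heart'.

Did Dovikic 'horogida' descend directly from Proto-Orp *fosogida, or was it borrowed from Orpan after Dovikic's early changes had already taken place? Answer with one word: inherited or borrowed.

If inherited, *fosogida would pass through all of Dovikic's changes:
Dovikic: *fosogida > forogida > horogida  (by rhotacism, unconditioned shift)
If borrowed from Orpan 'fusugida' after the early changes, it would undergo only the recent ones:
  rule 3 (glide loss): no change (fusugida)
  rule 4 (unconditioned shift): no change (fusugida)
  rule 5 (unconditioned shift): no change (fusugida)
  ⇒ as a loan: fusugida
Dovikic 'horogida' matches the inherited outcome exactly, so it is an inherited cognate, not a loan.

inherited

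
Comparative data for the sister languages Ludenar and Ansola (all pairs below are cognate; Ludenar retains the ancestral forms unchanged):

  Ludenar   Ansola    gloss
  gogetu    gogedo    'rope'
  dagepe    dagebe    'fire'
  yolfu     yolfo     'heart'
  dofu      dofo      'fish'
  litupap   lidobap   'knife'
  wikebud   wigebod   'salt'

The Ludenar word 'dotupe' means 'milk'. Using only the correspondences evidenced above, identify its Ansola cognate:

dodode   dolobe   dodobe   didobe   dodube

dodobe

gogetu ~ gogedo, litupap ~ lidobap — Ludenar t corresponds to Ansola d between vowels (before a back vowel).
litupap ~ lidobap — Ludenar u corresponds to Ansola o after a consonant, before a labial obstruent.
dagepe ~ dagebe — Ludenar p corresponds to Ansola b between vowels (before a front vowel).
Applying these to Ludenar 'dotupe':
  dotupe → dodupe   (t→d between vowels (before a back vowel))
  dodupe → dodope   (u→o after a consonant, before a labial obstruent)
  dodope → dodobe   (p→b between vowels (before a front vowel))
So the Ansola cognate is 'dodobe'.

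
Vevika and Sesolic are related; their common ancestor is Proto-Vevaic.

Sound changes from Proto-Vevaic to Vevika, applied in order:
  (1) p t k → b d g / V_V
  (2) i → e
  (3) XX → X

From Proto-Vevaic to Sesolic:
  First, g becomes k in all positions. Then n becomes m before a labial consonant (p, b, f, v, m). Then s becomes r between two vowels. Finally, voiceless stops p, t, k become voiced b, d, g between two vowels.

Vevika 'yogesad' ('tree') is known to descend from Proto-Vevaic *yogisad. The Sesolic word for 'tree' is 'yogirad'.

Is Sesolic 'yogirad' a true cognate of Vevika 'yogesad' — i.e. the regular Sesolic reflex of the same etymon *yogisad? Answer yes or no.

yes

Derive the expected Sesolic reflex of *yogisad:
Sesolic: *yogisad > yokisad > yokirad > yogirad  (by unconditioned shift, rhotacism, intervocalic voicing)
Sesolic 'yogirad' matches the regular reflex exactly, so the pair is cognate.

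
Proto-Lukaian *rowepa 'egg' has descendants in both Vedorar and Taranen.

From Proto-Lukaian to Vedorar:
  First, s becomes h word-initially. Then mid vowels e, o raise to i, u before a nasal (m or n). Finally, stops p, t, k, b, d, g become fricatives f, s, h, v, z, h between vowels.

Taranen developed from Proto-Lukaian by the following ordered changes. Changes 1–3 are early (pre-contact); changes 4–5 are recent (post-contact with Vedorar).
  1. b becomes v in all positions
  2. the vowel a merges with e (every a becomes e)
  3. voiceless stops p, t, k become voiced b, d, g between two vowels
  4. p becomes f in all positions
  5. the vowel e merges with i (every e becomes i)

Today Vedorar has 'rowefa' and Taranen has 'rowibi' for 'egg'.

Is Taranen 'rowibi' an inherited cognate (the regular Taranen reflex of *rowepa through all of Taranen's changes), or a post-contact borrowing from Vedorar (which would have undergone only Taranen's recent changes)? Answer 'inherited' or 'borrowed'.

inherited

If inherited, *rowepa would pass through all of Taranen's changes:
Taranen: *rowepa
  rowepa (rule 1 does not apply)
  rowepa → rowepe   [vowel merger]
  rowepe → rowebe   [intervocalic voicing]
  rowebe (rule 4 does not apply)
  rowebe → rowibi   [vowel merger]
  giving Taranen rowibi.
If borrowed from Vedorar 'rowefa' after the early changes, it would undergo only the recent ones:
  rule 4 (unconditioned shift): no change (rowefa)
  rule 5 (vowel merger): rowefa → rowifa
  ⇒ as a loan: rowifa
Taranen 'rowibi' matches the inherited outcome exactly, so it is an inherited cognate, not a loan.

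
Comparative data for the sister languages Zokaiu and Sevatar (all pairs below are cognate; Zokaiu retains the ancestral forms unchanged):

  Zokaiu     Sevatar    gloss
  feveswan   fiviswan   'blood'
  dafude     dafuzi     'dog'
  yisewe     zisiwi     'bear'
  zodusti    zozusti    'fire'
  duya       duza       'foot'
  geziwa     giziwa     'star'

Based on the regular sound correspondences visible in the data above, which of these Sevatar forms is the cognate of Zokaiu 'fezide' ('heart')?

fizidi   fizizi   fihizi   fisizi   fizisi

fizizi

feveswan ~ fiviswan, yisewe ~ zisiwi — Zokaiu e corresponds to Sevatar i after a consonant, before a consonant other than r, m, n, p, b, f, v.
dafude ~ dafuzi — Zokaiu d corresponds to Sevatar z between vowels (before a front vowel).
dafude ~ dafuzi, yisewe ~ zisiwi — Zokaiu e corresponds to Sevatar i word-finally.
Applying these to Zokaiu 'fezide':
  fezide → fizide   (e→i after a consonant, before a consonant other than r, m, n, p, b, f, v)
  fizide → fizize   (d→z between vowels (before a front vowel))
  fizize → fizizi   (e→i word-finally)
So the Sevatar cognate is 'fizizi'.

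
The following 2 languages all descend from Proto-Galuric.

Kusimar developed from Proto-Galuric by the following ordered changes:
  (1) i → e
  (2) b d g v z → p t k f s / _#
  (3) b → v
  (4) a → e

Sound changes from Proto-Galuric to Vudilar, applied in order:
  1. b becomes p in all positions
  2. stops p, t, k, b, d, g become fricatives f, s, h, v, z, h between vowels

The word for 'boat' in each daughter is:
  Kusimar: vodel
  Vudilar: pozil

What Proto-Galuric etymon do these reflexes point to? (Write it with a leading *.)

Position 3: Kusimar has d, Vudilar has z. Kusimar preserves d here (none of its changes turn any other segment into d), so the proto-segment is *d.
Position 1: Kusimar has v, Vudilar has p. Taking the neighbouring segments as reconstructed: Kusimar v could go back to *b or *v; Vudilar p could go back to *p or *b — the one source consistent with every daughter is *b.
Continuing position by position gives *bodil; check it forward:
Kusimar: *bodil
  bodil → bodel   [vowel merger]
  bodel (rule 2 does not apply)
  bodel → vodel   [unconditioned shift]
  vodel (rule 4 does not apply)
  giving Kusimar vodel.
Vudilar: *bodil > podil > pozil  (by unconditioned shift, intervocalic lenition)
Only *bodil yields all of Kusimar vodel, Vudilar pozil.

*bodil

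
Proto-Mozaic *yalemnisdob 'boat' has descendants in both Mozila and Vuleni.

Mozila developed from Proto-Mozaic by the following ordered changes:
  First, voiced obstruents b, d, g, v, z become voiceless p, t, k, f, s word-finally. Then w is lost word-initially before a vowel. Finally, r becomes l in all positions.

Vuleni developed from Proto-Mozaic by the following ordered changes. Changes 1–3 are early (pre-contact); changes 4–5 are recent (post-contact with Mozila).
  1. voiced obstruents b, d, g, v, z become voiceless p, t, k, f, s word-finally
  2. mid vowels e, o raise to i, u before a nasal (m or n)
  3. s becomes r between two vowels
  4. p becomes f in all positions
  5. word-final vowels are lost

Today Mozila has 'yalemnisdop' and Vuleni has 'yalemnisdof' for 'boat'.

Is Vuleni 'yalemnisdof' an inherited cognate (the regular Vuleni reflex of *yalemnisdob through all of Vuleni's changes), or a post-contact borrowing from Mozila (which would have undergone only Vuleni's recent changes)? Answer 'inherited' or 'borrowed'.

If inherited, *yalemnisdob would pass through all of Vuleni's changes:
Vuleni: *yalemnisdob > yalemnisdop > yalimnisdop > yalimnisdof  (by final devoicing, pre-nasal raising, unconditioned shift)
If borrowed from Mozila 'yalemnisdop' after the early changes, it would undergo only the recent ones:
  rule 4 (unconditioned shift): yalemnisdop → yalemnisdof
  rule 5 (apocope): no change (yalemnisdof)
  ⇒ as a loan: yalemnisdof
Vuleni 'yalemnisdof' matches the loan outcome 'yalemnisdof', not the inherited 'yalimnisdof' — it skipped the early Vuleni changes, so it was borrowed from Mozila.

borrowed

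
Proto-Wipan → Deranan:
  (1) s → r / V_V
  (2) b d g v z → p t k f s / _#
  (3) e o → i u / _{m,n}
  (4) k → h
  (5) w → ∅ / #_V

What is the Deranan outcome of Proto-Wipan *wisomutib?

Deranan: *wisomutib
  wisomutib → wiromutib   [rhotacism]
  wiromutib → wiromutip   [final devoicing]
  wiromutip → wirumutip   [pre-nasal raising]
  wirumutip (rule 4 does not apply)
  wirumutip → irumutip   [glide loss]
  giving Deranan irumutip.

irumutip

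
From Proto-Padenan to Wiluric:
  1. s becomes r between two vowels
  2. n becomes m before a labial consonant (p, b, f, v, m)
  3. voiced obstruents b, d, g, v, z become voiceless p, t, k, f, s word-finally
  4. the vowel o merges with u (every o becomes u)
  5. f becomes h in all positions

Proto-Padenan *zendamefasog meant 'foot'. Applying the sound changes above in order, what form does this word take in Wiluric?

zendameharuk

Wiluric: start from *zendamefasog.
  rule 1 (rhotacism): zendamefasog → zendamefarog
  rule 2: no change — zendamefarog
  rule 3 (final devoicing): zendamefarog → zendamefarok
  rule 4 (vowel merger): zendamefarok → zendamefaruk
  rule 5 (unconditioned shift): zendamefaruk → zendameharuk
  ⇒ Wiluric zendameharuk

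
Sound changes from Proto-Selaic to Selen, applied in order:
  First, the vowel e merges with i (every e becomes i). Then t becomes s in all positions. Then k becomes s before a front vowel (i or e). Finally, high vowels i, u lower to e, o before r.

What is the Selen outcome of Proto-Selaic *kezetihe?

Selen: *kezetihe
  kezetihe → kizitihi   [vowel merger]
  kizitihi → kizisihi   [unconditioned shift]
  kizisihi → sizisihi   [palatalisation]
  sizisihi (rule 4 does not apply)
  giving Selen sizisihi.

sizisihi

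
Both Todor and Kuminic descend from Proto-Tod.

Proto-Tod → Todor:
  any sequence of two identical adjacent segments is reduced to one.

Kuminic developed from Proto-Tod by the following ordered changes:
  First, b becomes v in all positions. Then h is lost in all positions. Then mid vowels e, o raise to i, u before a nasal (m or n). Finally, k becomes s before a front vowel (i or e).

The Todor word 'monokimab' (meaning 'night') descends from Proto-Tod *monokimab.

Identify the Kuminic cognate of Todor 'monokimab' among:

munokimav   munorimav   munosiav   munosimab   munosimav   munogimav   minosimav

munosimav

Kuminic: *monokimab > monokimav > munokimav > munosimav  (by unconditioned shift, pre-nasal raising, palatalisation)
The other candidates each miss or misapply at least one Kuminic change.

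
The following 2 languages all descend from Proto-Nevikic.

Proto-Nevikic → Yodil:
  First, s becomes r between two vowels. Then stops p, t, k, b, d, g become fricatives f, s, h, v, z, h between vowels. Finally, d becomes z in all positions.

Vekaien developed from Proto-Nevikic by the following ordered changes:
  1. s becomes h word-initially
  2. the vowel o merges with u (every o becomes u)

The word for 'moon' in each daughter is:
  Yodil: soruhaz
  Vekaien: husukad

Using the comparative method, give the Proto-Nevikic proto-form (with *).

Position 3: Yodil has r, Vekaien has s. Vekaien preserves s here (none of its changes turn any other segment into s), so the proto-segment is *s.
Position 7: Yodil has z, Vekaien has d. Vekaien preserves d here (none of its changes turn any other segment into d), so the proto-segment is *d.
Position 1: Yodil has s, Vekaien has h. Taking the neighbouring segments as reconstructed: Yodil s can only go back to *s; Vekaien h could go back to *s or *h — the one source consistent with every daughter is *s.
This points to *sosukad. Verify forward in each daughter:
Yodil: start from *sosukad.
  rule 1 (rhotacism): sosukad → sorukad
  rule 2 (intervocalic lenition): sorukad → soruhad
  rule 3 (unconditioned shift): soruhad → soruhaz
  ⇒ Yodil soruhaz
Vekaien: *sosukad
  sosukad → hosukad   [debuccalisation]
  hosukad → husukad   [vowel merger]
  giving Vekaien husukad.
No other proto-form is consistent with every reflex, so the reconstruction is *sosukad.

*sosukad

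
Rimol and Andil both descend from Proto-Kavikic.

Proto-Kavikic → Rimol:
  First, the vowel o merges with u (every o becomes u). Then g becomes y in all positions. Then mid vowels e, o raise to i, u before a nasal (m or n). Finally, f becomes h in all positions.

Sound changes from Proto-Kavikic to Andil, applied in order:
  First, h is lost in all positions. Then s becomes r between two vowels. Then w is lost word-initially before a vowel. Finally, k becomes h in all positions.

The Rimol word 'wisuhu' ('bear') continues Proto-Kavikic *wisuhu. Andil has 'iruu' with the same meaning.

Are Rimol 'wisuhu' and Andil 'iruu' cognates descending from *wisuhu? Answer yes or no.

Derive the expected Andil reflex of *wisuhu:
Andil: *wisuhu
  wisuhu → wisuu   [h-loss]
  wisuu → wiruu   [rhotacism]
  wiruu → iruu   [glide loss]
  iruu (rule 4 does not apply)
  giving Andil iruu.
Andil 'iruu' matches the regular reflex exactly, so the pair is cognate.

yes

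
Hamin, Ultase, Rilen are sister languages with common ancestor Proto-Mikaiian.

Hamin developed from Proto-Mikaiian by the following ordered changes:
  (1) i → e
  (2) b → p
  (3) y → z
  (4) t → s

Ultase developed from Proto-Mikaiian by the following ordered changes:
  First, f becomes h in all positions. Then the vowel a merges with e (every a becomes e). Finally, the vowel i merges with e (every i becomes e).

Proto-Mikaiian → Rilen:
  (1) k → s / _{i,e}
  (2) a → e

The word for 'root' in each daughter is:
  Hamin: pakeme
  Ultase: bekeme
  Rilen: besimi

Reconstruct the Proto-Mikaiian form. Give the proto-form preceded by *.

*bakimi

Position 6: Hamin has e, Ultase has e, Rilen has i. Rilen preserves i here (none of its changes turn any other segment into i), so the proto-segment is *i.
Position 1: Hamin has p, Ultase has b, Rilen has b. Ultase preserves b here (none of its changes turn any other segment into b), so the proto-segment is *b.
Position 3: Hamin has k, Ultase has k, Rilen has s. Hamin preserves k here (none of its changes turn any other segment into k), so the proto-segment is *k.
This points to *bakimi. Verify forward in each daughter:
Hamin: *bakimi
  bakimi → bakeme   [vowel merger]
  bakeme → pakeme   [unconditioned shift]
  pakeme (rule 3 does not apply)
  pakeme (rule 4 does not apply)
  giving Hamin pakeme.
Ultase: *bakimi
  bakimi (rule 1 does not apply)
  bakimi → bekimi   [vowel merger]
  bekimi → bekeme   [vowel merger]
  giving Ultase bekeme.
Rilen: *bakimi > basimi > besimi  (by palatalisation, vowel merger)
Only *bakimi yields all of Hamin pakeme, Ultase bekeme, Rilen besimi.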